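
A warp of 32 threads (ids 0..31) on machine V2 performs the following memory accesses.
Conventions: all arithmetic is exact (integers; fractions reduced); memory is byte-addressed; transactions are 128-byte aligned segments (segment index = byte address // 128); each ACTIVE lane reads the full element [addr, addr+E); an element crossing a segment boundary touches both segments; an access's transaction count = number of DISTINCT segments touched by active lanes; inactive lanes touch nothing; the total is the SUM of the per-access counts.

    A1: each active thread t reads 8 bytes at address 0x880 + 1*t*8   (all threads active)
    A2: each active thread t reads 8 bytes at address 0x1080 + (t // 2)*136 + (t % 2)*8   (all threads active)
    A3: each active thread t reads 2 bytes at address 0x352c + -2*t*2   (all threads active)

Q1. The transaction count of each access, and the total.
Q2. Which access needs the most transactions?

A1: 2 transactions
A2: 17 transactions
A3: 2 transactions

Answer: 2,17,2; total 21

Answer: A2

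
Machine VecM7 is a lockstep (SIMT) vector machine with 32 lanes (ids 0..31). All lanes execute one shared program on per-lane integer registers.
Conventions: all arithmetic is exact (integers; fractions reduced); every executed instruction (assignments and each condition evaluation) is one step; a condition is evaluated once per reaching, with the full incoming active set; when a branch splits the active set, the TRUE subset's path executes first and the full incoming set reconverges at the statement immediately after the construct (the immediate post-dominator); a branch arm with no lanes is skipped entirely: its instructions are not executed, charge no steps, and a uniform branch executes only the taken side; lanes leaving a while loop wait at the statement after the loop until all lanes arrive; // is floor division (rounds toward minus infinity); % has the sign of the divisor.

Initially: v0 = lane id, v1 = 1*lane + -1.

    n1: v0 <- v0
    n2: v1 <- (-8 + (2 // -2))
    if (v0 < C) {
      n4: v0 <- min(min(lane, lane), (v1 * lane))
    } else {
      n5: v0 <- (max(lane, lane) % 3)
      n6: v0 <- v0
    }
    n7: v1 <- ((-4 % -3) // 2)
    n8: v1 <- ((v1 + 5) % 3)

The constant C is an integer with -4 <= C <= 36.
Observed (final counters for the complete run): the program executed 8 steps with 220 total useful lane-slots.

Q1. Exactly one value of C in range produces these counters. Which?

Answer: C = 4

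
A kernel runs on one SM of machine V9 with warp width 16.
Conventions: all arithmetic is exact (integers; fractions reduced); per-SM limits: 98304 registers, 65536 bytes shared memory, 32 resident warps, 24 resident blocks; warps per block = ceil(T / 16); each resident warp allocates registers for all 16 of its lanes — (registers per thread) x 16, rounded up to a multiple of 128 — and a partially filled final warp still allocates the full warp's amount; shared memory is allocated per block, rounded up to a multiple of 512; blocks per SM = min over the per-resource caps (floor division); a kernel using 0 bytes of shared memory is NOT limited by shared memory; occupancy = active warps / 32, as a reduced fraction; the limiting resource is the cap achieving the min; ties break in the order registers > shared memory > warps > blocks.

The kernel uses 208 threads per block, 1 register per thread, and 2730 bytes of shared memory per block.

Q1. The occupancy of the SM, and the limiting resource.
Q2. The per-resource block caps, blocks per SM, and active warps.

Answer: occupancy 13/16, limited by warps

registers: 59 blocks
shared memory: 21 blocks
warps: 2 blocks
blocks: 24 blocks

Answer: 2 blocks, 26 active warps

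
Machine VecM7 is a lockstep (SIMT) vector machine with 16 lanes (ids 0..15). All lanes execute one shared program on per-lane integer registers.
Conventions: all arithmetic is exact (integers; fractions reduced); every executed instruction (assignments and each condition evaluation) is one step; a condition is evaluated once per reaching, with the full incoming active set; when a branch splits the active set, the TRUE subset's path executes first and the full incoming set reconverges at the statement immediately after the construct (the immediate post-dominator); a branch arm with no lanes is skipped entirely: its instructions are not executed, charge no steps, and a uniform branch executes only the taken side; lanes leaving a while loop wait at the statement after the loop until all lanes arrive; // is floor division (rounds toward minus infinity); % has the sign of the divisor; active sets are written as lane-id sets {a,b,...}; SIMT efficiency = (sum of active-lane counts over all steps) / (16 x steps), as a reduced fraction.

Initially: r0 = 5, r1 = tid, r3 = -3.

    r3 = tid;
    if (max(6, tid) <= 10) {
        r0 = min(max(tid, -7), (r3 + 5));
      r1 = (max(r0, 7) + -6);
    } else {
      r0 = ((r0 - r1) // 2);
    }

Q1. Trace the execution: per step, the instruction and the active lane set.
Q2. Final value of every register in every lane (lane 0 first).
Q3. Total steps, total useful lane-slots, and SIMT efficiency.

step 0: r3 <- tid                    {0,1,2,3,4,5,6,7,8,9,10,11,12,13,14,15}
step 1: eval (max(6, tid) <= 10)     {0,1,2,3,4,5,6,7,8,9,10,11,12,13,14,15}
step 2: r0 <- min(max(tid, -7), (r3 + 5)) {0,1,2,3,4,5,6,7,8,9,10}
step 3: r1 <- (max(r0, 7) + -6)      {0,1,2,3,4,5,6,7,8,9,10}
step 4: r0 <- ((r0 - r1) // 2)       {11,12,13,14,15}

Answer: 5 steps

r0: 0,1,2,3,4,5,6,7,8,9,10,-3,-4,-4,-5,-5
r1: 1,1,1,1,1,1,1,1,2,3,4,11,12,13,14,15
r3: 0,1,2,3,4,5,6,7,8,9,10,11,12,13,14,15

steps = 5; useful = 59; efficiency = 59/80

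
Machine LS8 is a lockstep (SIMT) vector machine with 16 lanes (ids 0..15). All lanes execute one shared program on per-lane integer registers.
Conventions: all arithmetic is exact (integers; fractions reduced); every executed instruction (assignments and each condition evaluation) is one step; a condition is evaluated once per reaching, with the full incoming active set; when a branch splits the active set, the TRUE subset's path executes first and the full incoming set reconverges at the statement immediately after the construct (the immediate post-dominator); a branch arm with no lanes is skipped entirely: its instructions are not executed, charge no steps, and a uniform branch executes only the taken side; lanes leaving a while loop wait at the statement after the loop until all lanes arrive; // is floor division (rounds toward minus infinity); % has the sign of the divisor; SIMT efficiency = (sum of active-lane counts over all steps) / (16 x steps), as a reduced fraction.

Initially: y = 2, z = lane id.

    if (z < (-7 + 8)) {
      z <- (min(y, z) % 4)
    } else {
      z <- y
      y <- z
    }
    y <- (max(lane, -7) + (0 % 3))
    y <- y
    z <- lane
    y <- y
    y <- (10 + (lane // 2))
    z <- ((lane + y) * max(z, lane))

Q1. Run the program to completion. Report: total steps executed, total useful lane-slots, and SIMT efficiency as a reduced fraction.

Answer: 10 steps, 143 useful, 143/160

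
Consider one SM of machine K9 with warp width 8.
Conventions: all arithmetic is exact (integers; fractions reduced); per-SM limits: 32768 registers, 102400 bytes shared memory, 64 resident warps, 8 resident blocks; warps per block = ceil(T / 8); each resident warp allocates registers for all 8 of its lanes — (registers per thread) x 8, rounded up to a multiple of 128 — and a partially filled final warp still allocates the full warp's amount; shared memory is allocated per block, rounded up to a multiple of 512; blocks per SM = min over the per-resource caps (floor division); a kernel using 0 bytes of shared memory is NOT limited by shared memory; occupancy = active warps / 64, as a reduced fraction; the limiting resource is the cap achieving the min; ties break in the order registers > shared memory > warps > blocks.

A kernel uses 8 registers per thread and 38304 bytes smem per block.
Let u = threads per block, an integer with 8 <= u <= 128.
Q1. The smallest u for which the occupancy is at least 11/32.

Answer: u = 81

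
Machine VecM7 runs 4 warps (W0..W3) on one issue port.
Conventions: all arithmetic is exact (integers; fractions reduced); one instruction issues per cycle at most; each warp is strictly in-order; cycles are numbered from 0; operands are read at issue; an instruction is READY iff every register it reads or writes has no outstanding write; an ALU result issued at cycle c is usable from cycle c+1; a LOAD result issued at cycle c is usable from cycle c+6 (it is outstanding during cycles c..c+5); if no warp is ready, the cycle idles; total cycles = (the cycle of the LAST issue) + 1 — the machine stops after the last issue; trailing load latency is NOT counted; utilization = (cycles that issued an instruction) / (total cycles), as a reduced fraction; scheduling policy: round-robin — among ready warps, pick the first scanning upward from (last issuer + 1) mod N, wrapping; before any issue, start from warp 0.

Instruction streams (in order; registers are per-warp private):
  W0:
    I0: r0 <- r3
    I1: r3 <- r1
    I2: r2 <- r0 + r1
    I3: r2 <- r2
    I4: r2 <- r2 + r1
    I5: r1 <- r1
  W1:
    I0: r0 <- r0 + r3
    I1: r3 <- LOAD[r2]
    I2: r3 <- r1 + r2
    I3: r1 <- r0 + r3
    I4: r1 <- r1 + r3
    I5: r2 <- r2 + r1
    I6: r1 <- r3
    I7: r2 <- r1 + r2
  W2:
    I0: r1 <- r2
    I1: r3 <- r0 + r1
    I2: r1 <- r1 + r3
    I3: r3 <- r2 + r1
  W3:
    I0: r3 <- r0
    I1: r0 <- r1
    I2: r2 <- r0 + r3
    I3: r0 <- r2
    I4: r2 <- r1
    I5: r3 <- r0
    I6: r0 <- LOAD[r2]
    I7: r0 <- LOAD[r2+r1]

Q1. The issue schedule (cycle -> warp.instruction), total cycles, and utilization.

cycle 0: W0.I0
cycle 1: W1.I0
cycle 2: W2.I0
cycle 3: W3.I0
cycle 4: W0.I1
cycle 5: W1.I1
cycle 6: W2.I1
cycle 7: W3.I1
cycle 8: W0.I2
cycle 9: W2.I2
cycle 10: W3.I2
cycle 11: W0.I3
cycle 12: W1.I2
cycle 13: W2.I3
cycle 14: W3.I3
cycle 15: W0.I4
cycle 16: W1.I3
cycle 17: W3.I4
cycle 18: W0.I5
cycle 19: W1.I4
cycle 20: W3.I5
cycle 21: W1.I5
cycle 22: W3.I6
cycle 23: W1.I6
cycle 24: W1.I7
cycle 25: idle
cycle 26: idle
cycle 27: idle
cycle 28: W3.I7

Answer: 29 cycles, utilization 26/29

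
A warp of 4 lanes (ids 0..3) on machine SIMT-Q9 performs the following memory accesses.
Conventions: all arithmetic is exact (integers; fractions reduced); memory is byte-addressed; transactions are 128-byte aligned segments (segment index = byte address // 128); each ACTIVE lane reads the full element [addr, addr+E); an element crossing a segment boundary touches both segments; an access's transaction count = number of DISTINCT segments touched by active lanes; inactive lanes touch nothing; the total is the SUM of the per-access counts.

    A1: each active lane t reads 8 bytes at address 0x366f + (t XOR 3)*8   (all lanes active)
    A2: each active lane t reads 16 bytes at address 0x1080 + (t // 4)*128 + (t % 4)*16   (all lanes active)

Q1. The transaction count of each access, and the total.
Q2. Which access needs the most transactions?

A1: 2 transactions
A2: 1 transaction

Answer: 2,1; total 3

Answer: A1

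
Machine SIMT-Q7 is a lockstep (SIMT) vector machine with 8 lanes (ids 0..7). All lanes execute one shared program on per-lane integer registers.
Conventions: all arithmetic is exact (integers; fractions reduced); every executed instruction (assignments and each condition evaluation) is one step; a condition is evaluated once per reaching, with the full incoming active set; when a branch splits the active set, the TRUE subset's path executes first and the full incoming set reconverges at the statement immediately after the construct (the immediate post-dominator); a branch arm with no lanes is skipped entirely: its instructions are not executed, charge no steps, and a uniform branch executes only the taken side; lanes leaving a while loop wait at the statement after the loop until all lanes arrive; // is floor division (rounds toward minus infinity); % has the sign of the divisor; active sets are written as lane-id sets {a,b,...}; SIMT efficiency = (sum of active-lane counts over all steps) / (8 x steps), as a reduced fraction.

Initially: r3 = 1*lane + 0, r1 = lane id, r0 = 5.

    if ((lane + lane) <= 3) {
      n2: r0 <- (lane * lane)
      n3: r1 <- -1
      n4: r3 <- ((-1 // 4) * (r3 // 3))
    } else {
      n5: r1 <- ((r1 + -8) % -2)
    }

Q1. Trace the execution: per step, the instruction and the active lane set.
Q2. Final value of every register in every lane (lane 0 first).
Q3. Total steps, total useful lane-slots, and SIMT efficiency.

step 0: eval ((lane + lane) <= 3)    {0,1,2,3,4,5,6,7}
step 1: r0 <- (lane * lane)          {0,1}
step 2: r1 <- -1                     {0,1}
step 3: r3 <- ((-1 // 4) * (r3 // 3)) {0,1}
step 4: r1 <- ((r1 + -8) % -2)       {2,3,4,5,6,7}

Answer: 5 steps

r3: 0,0,2,3,4,5,6,7
r1: -1,-1,0,-1,0,-1,0,-1
r0: 0,1,5,5,5,5,5,5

steps = 5; useful = 20; efficiency = 20/40 = 1/2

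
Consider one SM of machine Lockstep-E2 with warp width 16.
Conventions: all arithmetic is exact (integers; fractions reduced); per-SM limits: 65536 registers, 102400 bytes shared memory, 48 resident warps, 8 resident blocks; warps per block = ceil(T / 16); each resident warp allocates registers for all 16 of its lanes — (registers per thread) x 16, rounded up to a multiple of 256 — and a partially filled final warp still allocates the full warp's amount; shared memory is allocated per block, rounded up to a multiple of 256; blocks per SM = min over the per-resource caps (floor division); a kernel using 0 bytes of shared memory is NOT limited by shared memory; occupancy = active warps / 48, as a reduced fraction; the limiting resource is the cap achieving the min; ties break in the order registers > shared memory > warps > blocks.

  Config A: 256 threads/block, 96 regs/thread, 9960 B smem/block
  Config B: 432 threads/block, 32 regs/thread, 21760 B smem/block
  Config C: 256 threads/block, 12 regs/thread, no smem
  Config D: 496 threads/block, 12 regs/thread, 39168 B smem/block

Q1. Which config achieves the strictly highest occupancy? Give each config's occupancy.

occupancies: A 2/3, B 9/16, C 1, D 31/48

Answer: C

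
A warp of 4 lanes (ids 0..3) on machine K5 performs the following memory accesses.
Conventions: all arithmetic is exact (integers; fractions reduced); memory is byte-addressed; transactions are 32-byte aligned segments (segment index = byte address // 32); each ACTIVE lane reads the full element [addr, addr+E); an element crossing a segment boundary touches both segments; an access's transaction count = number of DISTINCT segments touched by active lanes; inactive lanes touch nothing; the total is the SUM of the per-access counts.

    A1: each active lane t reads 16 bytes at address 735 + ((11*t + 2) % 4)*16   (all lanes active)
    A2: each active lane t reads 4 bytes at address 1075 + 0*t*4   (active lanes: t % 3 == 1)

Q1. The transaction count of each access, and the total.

A1: 3 transactions
A2: 1 transaction

Answer: 3,1; total 4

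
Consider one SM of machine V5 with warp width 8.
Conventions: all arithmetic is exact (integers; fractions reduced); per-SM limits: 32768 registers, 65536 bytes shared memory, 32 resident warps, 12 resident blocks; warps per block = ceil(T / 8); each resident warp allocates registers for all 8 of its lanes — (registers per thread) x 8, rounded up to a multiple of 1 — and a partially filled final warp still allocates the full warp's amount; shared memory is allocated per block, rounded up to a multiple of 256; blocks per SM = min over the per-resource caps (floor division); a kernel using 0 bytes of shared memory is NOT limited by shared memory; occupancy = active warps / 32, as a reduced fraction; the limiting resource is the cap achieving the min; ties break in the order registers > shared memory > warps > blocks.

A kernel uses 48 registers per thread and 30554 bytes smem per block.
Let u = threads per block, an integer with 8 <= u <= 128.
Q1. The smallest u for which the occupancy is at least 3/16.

Answer: u = 17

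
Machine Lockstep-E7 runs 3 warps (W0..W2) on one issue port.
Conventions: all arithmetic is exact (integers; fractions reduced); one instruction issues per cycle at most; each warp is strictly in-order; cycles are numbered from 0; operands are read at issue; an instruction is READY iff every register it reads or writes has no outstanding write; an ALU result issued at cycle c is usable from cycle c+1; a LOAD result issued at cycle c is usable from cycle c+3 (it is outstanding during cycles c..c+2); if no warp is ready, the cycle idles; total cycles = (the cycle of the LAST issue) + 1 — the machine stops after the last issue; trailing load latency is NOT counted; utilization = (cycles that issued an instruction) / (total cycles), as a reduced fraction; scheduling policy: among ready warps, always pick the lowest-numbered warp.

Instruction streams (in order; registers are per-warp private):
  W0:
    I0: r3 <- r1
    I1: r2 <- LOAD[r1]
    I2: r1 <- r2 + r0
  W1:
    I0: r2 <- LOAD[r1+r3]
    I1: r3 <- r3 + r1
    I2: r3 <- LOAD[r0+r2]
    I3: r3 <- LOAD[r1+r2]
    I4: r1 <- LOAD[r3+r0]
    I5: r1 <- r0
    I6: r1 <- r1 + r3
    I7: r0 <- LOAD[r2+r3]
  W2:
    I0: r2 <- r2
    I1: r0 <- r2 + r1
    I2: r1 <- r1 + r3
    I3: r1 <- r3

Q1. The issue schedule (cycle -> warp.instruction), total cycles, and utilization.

cycle 0: W0.I0
cycle 1: W0.I1
cycle 2: W1.I0
cycle 3: W1.I1
cycle 4: W0.I2
cycle 5: W1.I2
cycle 6: W2.I0
cycle 7: W2.I1
cycle 8: W1.I3
cycle 9: W2.I2
cycle 10: W2.I3
cycle 11: W1.I4
cycle 12: idle
cycle 13: idle
cycle 14: W1.I5
cycle 15: W1.I6
cycle 16: W1.I7

Answer: 17 cycles, utilization 15/17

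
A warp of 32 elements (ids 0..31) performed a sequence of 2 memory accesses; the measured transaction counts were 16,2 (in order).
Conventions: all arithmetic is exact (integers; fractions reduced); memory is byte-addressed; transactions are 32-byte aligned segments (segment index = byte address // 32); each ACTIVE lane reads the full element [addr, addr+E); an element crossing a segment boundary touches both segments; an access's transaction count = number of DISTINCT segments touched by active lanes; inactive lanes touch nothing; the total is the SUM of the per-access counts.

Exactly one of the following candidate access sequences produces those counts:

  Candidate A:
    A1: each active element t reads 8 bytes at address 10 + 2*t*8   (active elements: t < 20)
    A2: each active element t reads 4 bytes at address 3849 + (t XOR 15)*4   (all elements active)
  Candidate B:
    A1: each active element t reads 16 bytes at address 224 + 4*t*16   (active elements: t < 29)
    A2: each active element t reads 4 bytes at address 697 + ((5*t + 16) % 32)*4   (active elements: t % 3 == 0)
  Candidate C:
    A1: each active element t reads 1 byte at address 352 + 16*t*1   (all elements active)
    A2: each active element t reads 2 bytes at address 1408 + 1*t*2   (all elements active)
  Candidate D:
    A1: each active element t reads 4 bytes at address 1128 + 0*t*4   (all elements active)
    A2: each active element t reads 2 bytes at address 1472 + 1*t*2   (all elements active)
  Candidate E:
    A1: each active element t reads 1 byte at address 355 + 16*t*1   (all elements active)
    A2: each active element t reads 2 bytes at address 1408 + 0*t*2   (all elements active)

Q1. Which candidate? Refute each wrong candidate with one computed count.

A: A1 gives 11 transactions, not 16
B: A1 gives 29 transactions, not 16
D: A1 gives 1 transaction, not 16
E: A2 gives 1 transaction, not 2
C: all counts match (16,2)

Answer: C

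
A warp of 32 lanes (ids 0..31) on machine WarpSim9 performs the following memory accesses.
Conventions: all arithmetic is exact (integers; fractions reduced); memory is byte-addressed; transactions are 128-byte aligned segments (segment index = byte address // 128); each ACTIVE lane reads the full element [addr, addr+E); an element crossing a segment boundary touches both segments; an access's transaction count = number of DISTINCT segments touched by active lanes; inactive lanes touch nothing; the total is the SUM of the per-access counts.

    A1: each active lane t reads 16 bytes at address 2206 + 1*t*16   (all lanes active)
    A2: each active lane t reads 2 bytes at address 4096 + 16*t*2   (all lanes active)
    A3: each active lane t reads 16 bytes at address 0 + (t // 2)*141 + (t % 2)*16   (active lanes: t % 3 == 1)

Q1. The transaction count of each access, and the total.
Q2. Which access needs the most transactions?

A1: 5 transactions
A2: 8 transactions
A3: 11 transactions

Answer: 5,8,11; total 24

Answer: A3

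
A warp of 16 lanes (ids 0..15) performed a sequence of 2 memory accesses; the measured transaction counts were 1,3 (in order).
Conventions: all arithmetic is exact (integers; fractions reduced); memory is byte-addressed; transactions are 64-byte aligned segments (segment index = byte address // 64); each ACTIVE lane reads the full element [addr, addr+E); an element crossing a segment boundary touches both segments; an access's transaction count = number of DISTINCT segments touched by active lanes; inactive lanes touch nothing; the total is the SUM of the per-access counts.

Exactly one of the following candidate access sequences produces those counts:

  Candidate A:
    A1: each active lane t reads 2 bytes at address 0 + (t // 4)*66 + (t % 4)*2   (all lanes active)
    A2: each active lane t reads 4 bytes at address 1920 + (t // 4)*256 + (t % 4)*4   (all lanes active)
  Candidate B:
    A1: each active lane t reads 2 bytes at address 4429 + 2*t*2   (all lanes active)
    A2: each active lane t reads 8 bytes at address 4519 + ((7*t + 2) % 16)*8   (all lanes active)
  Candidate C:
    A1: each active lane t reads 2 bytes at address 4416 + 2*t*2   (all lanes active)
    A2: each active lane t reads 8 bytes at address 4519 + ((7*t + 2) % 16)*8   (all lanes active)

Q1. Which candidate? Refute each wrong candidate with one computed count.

A: A1 gives 4 transactions, not 1
B: A1 gives 2 transactions, not 1
C: all counts match (1,3)

Answer: C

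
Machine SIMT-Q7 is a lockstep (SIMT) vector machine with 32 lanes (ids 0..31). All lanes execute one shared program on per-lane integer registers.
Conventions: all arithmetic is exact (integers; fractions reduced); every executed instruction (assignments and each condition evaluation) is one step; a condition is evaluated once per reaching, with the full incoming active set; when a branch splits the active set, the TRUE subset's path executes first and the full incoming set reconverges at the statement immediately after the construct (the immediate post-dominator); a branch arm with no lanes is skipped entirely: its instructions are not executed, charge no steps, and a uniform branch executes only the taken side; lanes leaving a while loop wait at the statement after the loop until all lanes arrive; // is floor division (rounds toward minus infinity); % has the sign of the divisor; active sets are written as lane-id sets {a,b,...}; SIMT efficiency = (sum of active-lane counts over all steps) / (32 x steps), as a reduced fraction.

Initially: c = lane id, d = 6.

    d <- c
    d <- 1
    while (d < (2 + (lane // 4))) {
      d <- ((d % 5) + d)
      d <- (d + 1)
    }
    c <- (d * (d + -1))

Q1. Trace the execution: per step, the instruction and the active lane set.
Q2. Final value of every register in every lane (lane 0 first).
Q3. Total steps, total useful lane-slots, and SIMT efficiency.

step 0: d <- c                       {0,1,2,3,4,5,6,7,8,9,10,11,12,13,14,15,16,17,18,19,20,21,22,23,24,25,26,27,28,29,30,31}
step 1: d <- 1                       {0,1,2,3,4,5,6,7,8,9,10,11,12,13,14,15,16,17,18,19,20,21,22,23,24,25,26,27,28,29,30,31}
step 2: eval (d < (2 + (lane // 4))) {0,1,2,3,4,5,6,7,8,9,10,11,12,13,14,15,16,17,18,19,20,21,22,23,24,25,26,27,28,29,30,31}
step 3: d <- ((d % 5) + d)           {0,1,2,3,4,5,6,7,8,9,10,11,12,13,14,15,16,17,18,19,20,21,22,23,24,25,26,27,28,29,30,31}
step 4: d <- (d + 1)                 {0,1,2,3,4,5,6,7,8,9,10,11,12,13,14,15,16,17,18,19,20,21,22,23,24,25,26,27,28,29,30,31}
step 5: eval (d < (2 + (lane // 4))) {0,1,2,3,4,5,6,7,8,9,10,11,12,13,14,15,16,17,18,19,20,21,22,23,24,25,26,27,28,29,30,31}
step 6: d <- ((d % 5) + d)           {8,9,10,11,12,13,14,15,16,17,18,19,20,21,22,23,24,25,26,27,28,29,30,31}
step 7: d <- (d + 1)                 {8,9,10,11,12,13,14,15,16,17,18,19,20,21,22,23,24,25,26,27,28,29,30,31}
step 8: eval (d < (2 + (lane // 4))) {8,9,10,11,12,13,14,15,16,17,18,19,20,21,22,23,24,25,26,27,28,29,30,31}
step 9: d <- ((d % 5) + d)           {24,25,26,27,28,29,30,31}
step 10: d <- (d + 1)                 {24,25,26,27,28,29,30,31}
step 11: eval (d < (2 + (lane // 4))) {24,25,26,27,28,29,30,31}
step 12: c <- (d * (d + -1))          {0,1,2,3,4,5,6,7,8,9,10,11,12,13,14,15,16,17,18,19,20,21,22,23,24,25,26,27,28,29,30,31}

Answer: 13 steps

c: 6,6,6,6,6,6,6,6,42,42,42,42,42,42,42,42,42,42,42,42,42,42,42,42,90,90,90,90,90,90,90,90
d: 3,3,3,3,3,3,3,3,7,7,7,7,7,7,7,7,7,7,7,7,7,7,7,7,10,10,10,10,10,10,10,10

steps = 13; useful = 320; efficiency = 320/416 = 10/13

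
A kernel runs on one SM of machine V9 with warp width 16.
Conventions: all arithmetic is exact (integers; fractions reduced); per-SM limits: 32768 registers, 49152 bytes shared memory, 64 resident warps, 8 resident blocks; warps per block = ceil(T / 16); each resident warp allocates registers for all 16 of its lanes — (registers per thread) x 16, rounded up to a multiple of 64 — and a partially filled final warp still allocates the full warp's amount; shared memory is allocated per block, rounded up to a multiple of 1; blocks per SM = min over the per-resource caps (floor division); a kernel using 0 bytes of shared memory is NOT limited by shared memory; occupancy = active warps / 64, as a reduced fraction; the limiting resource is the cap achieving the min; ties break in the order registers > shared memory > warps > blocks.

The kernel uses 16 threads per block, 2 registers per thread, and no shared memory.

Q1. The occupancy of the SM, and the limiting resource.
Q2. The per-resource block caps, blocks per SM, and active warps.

Answer: occupancy 1/8, limited by blocks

registers: 512 blocks
shared memory: no limit (kernel uses none)
warps: 64 blocks
blocks: 8 blocks

Answer: 8 blocks, 8 active warps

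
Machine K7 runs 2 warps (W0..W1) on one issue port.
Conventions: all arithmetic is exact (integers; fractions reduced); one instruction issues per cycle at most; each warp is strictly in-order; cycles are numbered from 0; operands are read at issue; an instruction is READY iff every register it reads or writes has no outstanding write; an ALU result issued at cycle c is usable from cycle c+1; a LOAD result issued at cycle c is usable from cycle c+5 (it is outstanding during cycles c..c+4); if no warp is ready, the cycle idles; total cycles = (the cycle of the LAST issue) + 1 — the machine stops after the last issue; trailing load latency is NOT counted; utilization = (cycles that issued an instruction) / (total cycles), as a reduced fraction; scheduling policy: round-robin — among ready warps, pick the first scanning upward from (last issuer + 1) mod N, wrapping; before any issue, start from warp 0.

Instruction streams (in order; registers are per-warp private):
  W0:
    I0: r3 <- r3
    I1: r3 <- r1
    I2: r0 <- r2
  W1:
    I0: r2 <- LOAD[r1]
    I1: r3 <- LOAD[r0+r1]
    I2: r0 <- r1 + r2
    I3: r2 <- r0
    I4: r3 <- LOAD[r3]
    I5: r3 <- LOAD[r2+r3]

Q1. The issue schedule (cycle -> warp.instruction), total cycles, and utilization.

cycle 0: W0.I0
cycle 1: W1.I0
cycle 2: W0.I1
cycle 3: W1.I1
cycle 4: W0.I2
cycle 5: idle
cycle 6: W1.I2
cycle 7: W1.I3
cycle 8: W1.I4
cycle 9: idle
cycle 10: idle
cycle 11: idle
cycle 12: idle
cycle 13: W1.I5

Answer: 14 cycles, utilization 9/14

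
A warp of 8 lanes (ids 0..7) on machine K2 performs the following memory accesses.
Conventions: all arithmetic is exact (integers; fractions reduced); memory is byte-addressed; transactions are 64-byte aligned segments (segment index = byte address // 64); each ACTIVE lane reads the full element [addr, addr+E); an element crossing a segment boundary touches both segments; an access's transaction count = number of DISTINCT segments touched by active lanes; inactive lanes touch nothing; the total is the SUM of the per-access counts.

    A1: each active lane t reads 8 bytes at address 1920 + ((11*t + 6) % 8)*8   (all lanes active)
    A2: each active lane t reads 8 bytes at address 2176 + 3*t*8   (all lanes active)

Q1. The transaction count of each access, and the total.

A1: 1 transaction
A2: 3 transactions

Answer: 1,3; total 4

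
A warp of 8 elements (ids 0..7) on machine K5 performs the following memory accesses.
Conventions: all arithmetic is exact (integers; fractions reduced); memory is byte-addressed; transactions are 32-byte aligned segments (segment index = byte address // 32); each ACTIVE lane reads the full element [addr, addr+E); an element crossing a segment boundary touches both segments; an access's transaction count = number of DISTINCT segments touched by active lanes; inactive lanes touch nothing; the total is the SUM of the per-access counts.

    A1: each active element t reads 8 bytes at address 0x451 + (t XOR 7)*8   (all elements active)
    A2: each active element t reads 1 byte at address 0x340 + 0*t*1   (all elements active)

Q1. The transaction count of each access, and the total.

A1: 3 transactions
A2: 1 transaction

Answer: 3,1; total 4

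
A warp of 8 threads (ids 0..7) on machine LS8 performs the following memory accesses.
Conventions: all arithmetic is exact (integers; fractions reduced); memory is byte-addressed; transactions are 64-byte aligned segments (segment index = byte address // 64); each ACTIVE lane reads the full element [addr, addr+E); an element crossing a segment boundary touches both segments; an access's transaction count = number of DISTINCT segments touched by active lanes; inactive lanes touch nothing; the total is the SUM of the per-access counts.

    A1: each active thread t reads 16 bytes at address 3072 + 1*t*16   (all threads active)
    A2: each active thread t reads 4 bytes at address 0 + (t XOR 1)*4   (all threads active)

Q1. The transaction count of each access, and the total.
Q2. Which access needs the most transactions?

A1: 2 transactions
A2: 1 transaction

Answer: 2,1; total 3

Answer: A1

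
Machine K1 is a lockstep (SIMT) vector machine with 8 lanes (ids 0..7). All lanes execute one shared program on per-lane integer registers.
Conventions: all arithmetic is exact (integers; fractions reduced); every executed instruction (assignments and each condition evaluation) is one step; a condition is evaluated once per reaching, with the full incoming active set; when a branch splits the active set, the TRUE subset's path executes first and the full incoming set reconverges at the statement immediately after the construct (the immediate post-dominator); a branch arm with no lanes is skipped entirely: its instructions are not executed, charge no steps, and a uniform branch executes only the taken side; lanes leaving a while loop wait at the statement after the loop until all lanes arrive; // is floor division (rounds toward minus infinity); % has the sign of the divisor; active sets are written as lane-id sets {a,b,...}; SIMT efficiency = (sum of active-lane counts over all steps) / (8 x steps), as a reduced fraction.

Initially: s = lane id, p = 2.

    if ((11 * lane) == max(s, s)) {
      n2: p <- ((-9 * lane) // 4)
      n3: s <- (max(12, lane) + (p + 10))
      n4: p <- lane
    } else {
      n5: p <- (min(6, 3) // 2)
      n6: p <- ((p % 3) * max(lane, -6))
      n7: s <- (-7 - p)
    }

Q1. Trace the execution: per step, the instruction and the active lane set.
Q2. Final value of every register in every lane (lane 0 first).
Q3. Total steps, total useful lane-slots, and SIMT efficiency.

step 0: eval ((11 * lane) == max(s, s)) {0,1,2,3,4,5,6,7}
step 1: p <- ((-9 * lane) // 4)      {0}
step 2: s <- (max(12, lane) + (p + 10)) {0}
step 3: p <- lane                    {0}
step 4: p <- (min(6, 3) // 2)        {1,2,3,4,5,6,7}
step 5: p <- ((p % 3) * max(lane, -6)) {1,2,3,4,5,6,7}
step 6: s <- (-7 - p)                {1,2,3,4,5,6,7}

Answer: 7 steps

s: 22,-8,-9,-10,-11,-12,-13,-14
p: 0,1,2,3,4,5,6,7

steps = 7; useful = 32; efficiency = 32/56 = 4/7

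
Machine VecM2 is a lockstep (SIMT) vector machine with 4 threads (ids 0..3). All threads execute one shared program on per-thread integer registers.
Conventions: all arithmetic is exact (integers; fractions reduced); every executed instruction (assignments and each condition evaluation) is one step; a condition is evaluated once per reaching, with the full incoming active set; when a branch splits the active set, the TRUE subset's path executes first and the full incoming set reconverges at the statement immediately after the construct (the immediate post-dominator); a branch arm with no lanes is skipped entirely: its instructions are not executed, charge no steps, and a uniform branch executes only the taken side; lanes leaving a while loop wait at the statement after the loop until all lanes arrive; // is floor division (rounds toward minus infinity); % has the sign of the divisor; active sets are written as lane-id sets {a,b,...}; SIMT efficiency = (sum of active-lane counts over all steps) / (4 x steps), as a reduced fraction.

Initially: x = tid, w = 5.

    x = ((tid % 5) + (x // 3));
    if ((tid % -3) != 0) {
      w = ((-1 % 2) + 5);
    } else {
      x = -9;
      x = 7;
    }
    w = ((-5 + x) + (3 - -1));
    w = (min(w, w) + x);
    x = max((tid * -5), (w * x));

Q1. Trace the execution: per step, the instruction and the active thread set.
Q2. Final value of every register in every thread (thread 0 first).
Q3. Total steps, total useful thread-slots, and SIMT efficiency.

step 0: x <- ((tid % 5) + (x // 3))  {0,1,2,3}
step 1: eval ((tid % -3) != 0)       {0,1,2,3}
step 2: w <- ((-1 % 2) + 5)          {1,2}
step 3: x <- -9                      {0,3}
step 4: x <- 7                       {0,3}
step 5: w <- ((-5 + x) + (3 - -1))   {0,1,2,3}
step 6: w <- (min(w, w) + x)         {0,1,2,3}
step 7: x <- max((tid * -5), (w * x)) {0,1,2,3}

Answer: 8 steps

x: 91,1,6,91
w: 13,1,3,13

steps = 8; useful = 26; efficiency = 26/32 = 13/16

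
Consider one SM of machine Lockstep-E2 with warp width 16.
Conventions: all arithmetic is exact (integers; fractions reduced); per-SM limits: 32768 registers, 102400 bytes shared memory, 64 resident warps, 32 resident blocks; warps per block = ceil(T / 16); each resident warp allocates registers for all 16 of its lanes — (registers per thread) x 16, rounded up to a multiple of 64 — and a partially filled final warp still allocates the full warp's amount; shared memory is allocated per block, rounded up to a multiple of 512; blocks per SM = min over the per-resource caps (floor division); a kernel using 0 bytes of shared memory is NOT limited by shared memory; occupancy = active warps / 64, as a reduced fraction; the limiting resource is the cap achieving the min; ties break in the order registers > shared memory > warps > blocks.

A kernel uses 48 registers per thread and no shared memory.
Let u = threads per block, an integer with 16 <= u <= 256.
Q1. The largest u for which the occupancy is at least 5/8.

Answer: u = 224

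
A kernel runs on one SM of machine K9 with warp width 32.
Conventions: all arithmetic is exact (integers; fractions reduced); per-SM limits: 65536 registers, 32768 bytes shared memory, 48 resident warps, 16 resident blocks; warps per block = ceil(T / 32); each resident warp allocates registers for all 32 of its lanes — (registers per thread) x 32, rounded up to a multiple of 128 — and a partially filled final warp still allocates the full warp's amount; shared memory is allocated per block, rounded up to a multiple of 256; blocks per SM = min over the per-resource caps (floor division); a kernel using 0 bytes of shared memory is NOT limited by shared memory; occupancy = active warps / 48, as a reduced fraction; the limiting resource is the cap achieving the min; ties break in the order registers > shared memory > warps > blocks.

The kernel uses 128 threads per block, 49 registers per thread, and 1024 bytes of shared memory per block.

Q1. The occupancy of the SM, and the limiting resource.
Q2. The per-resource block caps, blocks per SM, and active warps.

Answer: occupancy 3/4, limited by registers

registers: 9 blocks
shared memory: 32 blocks
warps: 12 blocks
blocks: 16 blocks

Answer: 9 blocks, 36 active warps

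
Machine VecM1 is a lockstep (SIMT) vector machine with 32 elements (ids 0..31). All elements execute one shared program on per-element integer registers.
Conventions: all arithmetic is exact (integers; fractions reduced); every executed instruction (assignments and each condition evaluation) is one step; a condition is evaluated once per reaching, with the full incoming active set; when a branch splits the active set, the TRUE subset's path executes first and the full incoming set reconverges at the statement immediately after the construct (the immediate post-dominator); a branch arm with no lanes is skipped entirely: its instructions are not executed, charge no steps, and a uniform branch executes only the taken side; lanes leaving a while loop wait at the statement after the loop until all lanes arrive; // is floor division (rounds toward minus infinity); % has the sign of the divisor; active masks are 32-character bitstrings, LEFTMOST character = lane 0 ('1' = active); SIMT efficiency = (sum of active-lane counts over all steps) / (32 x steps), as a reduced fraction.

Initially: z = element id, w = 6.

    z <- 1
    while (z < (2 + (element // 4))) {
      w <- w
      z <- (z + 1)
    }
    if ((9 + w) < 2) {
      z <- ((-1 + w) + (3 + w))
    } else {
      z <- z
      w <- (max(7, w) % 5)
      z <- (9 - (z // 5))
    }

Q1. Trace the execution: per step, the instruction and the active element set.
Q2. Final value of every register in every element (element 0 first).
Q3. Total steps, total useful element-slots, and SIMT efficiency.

step 0: z <- 1                       11111111111111111111111111111111
step 1: eval (z < (2 + (element // 4))) 11111111111111111111111111111111
step 2: w <- w                       11111111111111111111111111111111
step 3: z <- (z + 1)                 11111111111111111111111111111111
step 4: eval (z < (2 + (element // 4))) 11111111111111111111111111111111
step 5: w <- w                       00001111111111111111111111111111
step 6: z <- (z + 1)                 00001111111111111111111111111111
step 7: eval (z < (2 + (element // 4))) 00001111111111111111111111111111
step 8: w <- w                       00000000111111111111111111111111
step 9: z <- (z + 1)                 00000000111111111111111111111111
step 10: eval (z < (2 + (element // 4))) 00000000111111111111111111111111
step 11: w <- w                       00000000000011111111111111111111
step 12: z <- (z + 1)                 00000000000011111111111111111111
step 13: eval (z < (2 + (element // 4))) 00000000000011111111111111111111
step 14: w <- w                       00000000000000001111111111111111
step 15: z <- (z + 1)                 00000000000000001111111111111111
step 16: eval (z < (2 + (element // 4))) 00000000000000001111111111111111
step 17: w <- w                       00000000000000000000111111111111
step 18: z <- (z + 1)                 00000000000000000000111111111111
step 19: eval (z < (2 + (element // 4))) 00000000000000000000111111111111
step 20: w <- w                       00000000000000000000000011111111
step 21: z <- (z + 1)                 00000000000000000000000011111111
step 22: eval (z < (2 + (element // 4))) 00000000000000000000000011111111
step 23: w <- w                       00000000000000000000000000001111
step 24: z <- (z + 1)                 00000000000000000000000000001111
step 25: eval (z < (2 + (element // 4))) 00000000000000000000000000001111
step 26: eval ((9 + w) < 2)           11111111111111111111111111111111
step 27: z <- z                       11111111111111111111111111111111
step 28: w <- (max(7, w) % 5)         11111111111111111111111111111111
step 29: z <- (9 - (z // 5))          11111111111111111111111111111111

Answer: 30 steps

z: 9,9,9,9,9,9,9,9,9,9,9,9,8,8,8,8,8,8,8,8,8,8,8,8,8,8,8,8,8,8,8,8
w: 2,2,2,2,2,2,2,2,2,2,2,2,2,2,2,2,2,2,2,2,2,2,2,2,2,2,2,2,2,2,2,2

steps = 30; useful = 624; efficiency = 624/960 = 13/20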